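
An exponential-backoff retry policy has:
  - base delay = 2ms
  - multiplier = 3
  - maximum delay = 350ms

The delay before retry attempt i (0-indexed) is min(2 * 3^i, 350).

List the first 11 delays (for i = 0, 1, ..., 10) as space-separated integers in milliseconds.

Computing each delay:
  i=0: min(2*3^0, 350) = 2
  i=1: min(2*3^1, 350) = 6
  i=2: min(2*3^2, 350) = 18
  i=3: min(2*3^3, 350) = 54
  i=4: min(2*3^4, 350) = 162
  i=5: min(2*3^5, 350) = 350
  i=6: min(2*3^6, 350) = 350
  i=7: min(2*3^7, 350) = 350
  i=8: min(2*3^8, 350) = 350
  i=9: min(2*3^9, 350) = 350
  i=10: min(2*3^10, 350) = 350

Answer: 2 6 18 54 162 350 350 350 350 350 350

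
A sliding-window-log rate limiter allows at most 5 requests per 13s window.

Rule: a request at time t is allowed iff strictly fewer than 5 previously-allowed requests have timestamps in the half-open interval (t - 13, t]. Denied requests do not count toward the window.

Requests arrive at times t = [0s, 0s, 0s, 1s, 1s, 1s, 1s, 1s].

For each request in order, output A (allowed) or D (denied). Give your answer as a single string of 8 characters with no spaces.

Tracking allowed requests in the window:
  req#1 t=0s: ALLOW
  req#2 t=0s: ALLOW
  req#3 t=0s: ALLOW
  req#4 t=1s: ALLOW
  req#5 t=1s: ALLOW
  req#6 t=1s: DENY
  req#7 t=1s: DENY
  req#8 t=1s: DENY

Answer: AAAAADDD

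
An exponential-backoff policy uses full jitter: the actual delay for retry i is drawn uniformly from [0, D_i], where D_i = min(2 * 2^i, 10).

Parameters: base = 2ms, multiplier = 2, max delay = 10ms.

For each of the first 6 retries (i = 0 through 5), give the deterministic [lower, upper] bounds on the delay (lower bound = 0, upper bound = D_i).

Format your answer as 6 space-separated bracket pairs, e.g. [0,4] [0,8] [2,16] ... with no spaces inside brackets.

Answer: [0,2] [0,4] [0,8] [0,10] [0,10] [0,10]

Derivation:
Computing bounds per retry:
  i=0: D_i=min(2*2^0,10)=2, bounds=[0,2]
  i=1: D_i=min(2*2^1,10)=4, bounds=[0,4]
  i=2: D_i=min(2*2^2,10)=8, bounds=[0,8]
  i=3: D_i=min(2*2^3,10)=10, bounds=[0,10]
  i=4: D_i=min(2*2^4,10)=10, bounds=[0,10]
  i=5: D_i=min(2*2^5,10)=10, bounds=[0,10]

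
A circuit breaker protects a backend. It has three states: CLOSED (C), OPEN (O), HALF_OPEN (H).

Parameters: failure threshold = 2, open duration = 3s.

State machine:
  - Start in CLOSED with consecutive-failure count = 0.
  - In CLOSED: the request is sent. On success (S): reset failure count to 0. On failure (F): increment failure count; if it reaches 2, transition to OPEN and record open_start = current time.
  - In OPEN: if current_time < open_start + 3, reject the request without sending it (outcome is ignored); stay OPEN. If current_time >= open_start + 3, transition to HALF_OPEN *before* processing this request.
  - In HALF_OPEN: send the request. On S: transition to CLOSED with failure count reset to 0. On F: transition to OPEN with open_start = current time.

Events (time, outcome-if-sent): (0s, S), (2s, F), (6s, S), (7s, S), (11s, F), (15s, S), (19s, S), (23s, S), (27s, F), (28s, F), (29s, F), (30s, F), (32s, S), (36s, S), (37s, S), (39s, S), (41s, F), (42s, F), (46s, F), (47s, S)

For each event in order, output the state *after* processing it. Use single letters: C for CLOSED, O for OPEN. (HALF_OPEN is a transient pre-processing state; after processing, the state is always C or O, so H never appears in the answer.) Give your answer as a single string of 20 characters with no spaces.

Answer: CCCCCCCCCOOOCCCCCOOO

Derivation:
State after each event:
  event#1 t=0s outcome=S: state=CLOSED
  event#2 t=2s outcome=F: state=CLOSED
  event#3 t=6s outcome=S: state=CLOSED
  event#4 t=7s outcome=S: state=CLOSED
  event#5 t=11s outcome=F: state=CLOSED
  event#6 t=15s outcome=S: state=CLOSED
  event#7 t=19s outcome=S: state=CLOSED
  event#8 t=23s outcome=S: state=CLOSED
  event#9 t=27s outcome=F: state=CLOSED
  event#10 t=28s outcome=F: state=OPEN
  event#11 t=29s outcome=F: state=OPEN
  event#12 t=30s outcome=F: state=OPEN
  event#13 t=32s outcome=S: state=CLOSED
  event#14 t=36s outcome=S: state=CLOSED
  event#15 t=37s outcome=S: state=CLOSED
  event#16 t=39s outcome=S: state=CLOSED
  event#17 t=41s outcome=F: state=CLOSED
  event#18 t=42s outcome=F: state=OPEN
  event#19 t=46s outcome=F: state=OPEN
  event#20 t=47s outcome=S: state=OPEN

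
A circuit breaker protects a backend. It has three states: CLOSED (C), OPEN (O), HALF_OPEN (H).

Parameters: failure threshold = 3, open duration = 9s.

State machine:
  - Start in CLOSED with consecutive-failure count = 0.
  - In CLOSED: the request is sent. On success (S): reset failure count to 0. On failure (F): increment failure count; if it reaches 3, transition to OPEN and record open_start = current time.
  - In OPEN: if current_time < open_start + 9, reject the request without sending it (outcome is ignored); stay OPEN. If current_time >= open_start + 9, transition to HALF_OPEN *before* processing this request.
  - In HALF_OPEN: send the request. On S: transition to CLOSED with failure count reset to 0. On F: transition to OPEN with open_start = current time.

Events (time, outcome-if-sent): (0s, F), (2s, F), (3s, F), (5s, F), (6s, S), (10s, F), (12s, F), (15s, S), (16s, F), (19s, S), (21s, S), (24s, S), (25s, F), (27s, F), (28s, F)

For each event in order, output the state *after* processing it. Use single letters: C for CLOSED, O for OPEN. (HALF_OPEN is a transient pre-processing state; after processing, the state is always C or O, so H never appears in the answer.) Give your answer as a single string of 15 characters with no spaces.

Answer: CCOOOOOOOOCCCCO

Derivation:
State after each event:
  event#1 t=0s outcome=F: state=CLOSED
  event#2 t=2s outcome=F: state=CLOSED
  event#3 t=3s outcome=F: state=OPEN
  event#4 t=5s outcome=F: state=OPEN
  event#5 t=6s outcome=S: state=OPEN
  event#6 t=10s outcome=F: state=OPEN
  event#7 t=12s outcome=F: state=OPEN
  event#8 t=15s outcome=S: state=OPEN
  event#9 t=16s outcome=F: state=OPEN
  event#10 t=19s outcome=S: state=OPEN
  event#11 t=21s outcome=S: state=CLOSED
  event#12 t=24s outcome=S: state=CLOSED
  event#13 t=25s outcome=F: state=CLOSED
  event#14 t=27s outcome=F: state=CLOSED
  event#15 t=28s outcome=F: state=OPEN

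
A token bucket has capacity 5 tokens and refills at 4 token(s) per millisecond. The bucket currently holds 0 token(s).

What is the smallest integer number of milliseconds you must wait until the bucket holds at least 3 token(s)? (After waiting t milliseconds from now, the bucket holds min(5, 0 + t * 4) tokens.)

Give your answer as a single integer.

Need 0 + t * 4 >= 3, so t >= 3/4.
Smallest integer t = ceil(3/4) = 1.

Answer: 1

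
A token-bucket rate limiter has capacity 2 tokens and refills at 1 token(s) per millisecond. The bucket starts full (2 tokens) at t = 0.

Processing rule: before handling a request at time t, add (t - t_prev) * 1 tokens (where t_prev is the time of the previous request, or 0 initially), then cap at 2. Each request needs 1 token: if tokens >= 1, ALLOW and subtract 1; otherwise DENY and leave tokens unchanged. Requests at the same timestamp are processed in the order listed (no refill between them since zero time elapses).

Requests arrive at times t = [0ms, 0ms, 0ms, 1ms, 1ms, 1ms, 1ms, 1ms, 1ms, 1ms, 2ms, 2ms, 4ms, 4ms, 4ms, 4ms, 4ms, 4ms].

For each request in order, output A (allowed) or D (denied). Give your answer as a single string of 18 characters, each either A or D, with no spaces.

Simulating step by step:
  req#1 t=0ms: ALLOW
  req#2 t=0ms: ALLOW
  req#3 t=0ms: DENY
  req#4 t=1ms: ALLOW
  req#5 t=1ms: DENY
  req#6 t=1ms: DENY
  req#7 t=1ms: DENY
  req#8 t=1ms: DENY
  req#9 t=1ms: DENY
  req#10 t=1ms: DENY
  req#11 t=2ms: ALLOW
  req#12 t=2ms: DENY
  req#13 t=4ms: ALLOW
  req#14 t=4ms: ALLOW
  req#15 t=4ms: DENY
  req#16 t=4ms: DENY
  req#17 t=4ms: DENY
  req#18 t=4ms: DENY

Answer: AADADDDDDDADAADDDD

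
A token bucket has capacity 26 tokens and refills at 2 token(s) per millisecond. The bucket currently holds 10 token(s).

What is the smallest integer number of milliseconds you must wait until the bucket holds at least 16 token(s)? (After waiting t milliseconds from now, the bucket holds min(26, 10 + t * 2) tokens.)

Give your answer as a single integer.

Answer: 3

Derivation:
Need 10 + t * 2 >= 16, so t >= 6/2.
Smallest integer t = ceil(6/2) = 3.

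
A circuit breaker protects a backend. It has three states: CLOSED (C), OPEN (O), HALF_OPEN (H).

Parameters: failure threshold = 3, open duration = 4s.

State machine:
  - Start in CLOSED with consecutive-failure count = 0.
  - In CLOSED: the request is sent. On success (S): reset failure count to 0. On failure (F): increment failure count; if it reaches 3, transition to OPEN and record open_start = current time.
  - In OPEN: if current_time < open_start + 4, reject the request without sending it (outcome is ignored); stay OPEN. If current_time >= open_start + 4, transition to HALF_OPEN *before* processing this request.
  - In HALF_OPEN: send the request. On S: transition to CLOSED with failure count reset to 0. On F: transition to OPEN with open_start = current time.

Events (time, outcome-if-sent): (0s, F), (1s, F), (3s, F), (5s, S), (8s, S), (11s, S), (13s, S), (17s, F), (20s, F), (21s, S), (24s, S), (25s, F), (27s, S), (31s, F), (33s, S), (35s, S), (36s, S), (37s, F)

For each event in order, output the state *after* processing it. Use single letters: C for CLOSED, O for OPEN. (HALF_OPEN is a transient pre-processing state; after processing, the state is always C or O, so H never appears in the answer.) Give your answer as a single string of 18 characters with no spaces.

State after each event:
  event#1 t=0s outcome=F: state=CLOSED
  event#2 t=1s outcome=F: state=CLOSED
  event#3 t=3s outcome=F: state=OPEN
  event#4 t=5s outcome=S: state=OPEN
  event#5 t=8s outcome=S: state=CLOSED
  event#6 t=11s outcome=S: state=CLOSED
  event#7 t=13s outcome=S: state=CLOSED
  event#8 t=17s outcome=F: state=CLOSED
  event#9 t=20s outcome=F: state=CLOSED
  event#10 t=21s outcome=S: state=CLOSED
  event#11 t=24s outcome=S: state=CLOSED
  event#12 t=25s outcome=F: state=CLOSED
  event#13 t=27s outcome=S: state=CLOSED
  event#14 t=31s outcome=F: state=CLOSED
  event#15 t=33s outcome=S: state=CLOSED
  event#16 t=35s outcome=S: state=CLOSED
  event#17 t=36s outcome=S: state=CLOSED
  event#18 t=37s outcome=F: state=CLOSED

Answer: CCOOCCCCCCCCCCCCCC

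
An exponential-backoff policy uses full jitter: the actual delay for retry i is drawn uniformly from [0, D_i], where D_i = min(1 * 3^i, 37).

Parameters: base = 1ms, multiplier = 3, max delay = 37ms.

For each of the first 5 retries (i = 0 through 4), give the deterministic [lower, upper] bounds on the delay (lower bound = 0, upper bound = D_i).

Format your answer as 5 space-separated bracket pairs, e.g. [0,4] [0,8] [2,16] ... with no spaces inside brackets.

Answer: [0,1] [0,3] [0,9] [0,27] [0,37]

Derivation:
Computing bounds per retry:
  i=0: D_i=min(1*3^0,37)=1, bounds=[0,1]
  i=1: D_i=min(1*3^1,37)=3, bounds=[0,3]
  i=2: D_i=min(1*3^2,37)=9, bounds=[0,9]
  i=3: D_i=min(1*3^3,37)=27, bounds=[0,27]
  i=4: D_i=min(1*3^4,37)=37, bounds=[0,37]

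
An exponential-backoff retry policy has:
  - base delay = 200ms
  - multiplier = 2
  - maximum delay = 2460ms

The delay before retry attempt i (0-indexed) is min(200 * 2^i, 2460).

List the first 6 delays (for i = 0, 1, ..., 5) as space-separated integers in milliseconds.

Answer: 200 400 800 1600 2460 2460

Derivation:
Computing each delay:
  i=0: min(200*2^0, 2460) = 200
  i=1: min(200*2^1, 2460) = 400
  i=2: min(200*2^2, 2460) = 800
  i=3: min(200*2^3, 2460) = 1600
  i=4: min(200*2^4, 2460) = 2460
  i=5: min(200*2^5, 2460) = 2460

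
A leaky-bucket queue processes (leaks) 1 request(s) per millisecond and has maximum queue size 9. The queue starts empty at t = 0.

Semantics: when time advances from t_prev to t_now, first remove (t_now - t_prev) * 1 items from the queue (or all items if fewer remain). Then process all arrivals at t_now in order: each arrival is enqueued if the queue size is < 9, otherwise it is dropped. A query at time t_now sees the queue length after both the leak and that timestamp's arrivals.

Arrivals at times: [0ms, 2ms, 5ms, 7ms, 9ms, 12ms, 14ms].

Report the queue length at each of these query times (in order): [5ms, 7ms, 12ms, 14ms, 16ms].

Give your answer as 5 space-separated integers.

Answer: 1 1 1 1 0

Derivation:
Queue lengths at query times:
  query t=5ms: backlog = 1
  query t=7ms: backlog = 1
  query t=12ms: backlog = 1
  query t=14ms: backlog = 1
  query t=16ms: backlog = 0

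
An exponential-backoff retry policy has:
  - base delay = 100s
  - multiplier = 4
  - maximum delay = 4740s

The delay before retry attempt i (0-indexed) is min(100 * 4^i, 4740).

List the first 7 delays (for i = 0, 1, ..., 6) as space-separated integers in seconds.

Computing each delay:
  i=0: min(100*4^0, 4740) = 100
  i=1: min(100*4^1, 4740) = 400
  i=2: min(100*4^2, 4740) = 1600
  i=3: min(100*4^3, 4740) = 4740
  i=4: min(100*4^4, 4740) = 4740
  i=5: min(100*4^5, 4740) = 4740
  i=6: min(100*4^6, 4740) = 4740

Answer: 100 400 1600 4740 4740 4740 4740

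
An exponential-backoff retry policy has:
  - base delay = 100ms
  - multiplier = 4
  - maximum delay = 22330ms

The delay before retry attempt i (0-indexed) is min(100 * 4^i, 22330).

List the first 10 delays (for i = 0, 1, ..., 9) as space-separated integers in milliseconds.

Computing each delay:
  i=0: min(100*4^0, 22330) = 100
  i=1: min(100*4^1, 22330) = 400
  i=2: min(100*4^2, 22330) = 1600
  i=3: min(100*4^3, 22330) = 6400
  i=4: min(100*4^4, 22330) = 22330
  i=5: min(100*4^5, 22330) = 22330
  i=6: min(100*4^6, 22330) = 22330
  i=7: min(100*4^7, 22330) = 22330
  i=8: min(100*4^8, 22330) = 22330
  i=9: min(100*4^9, 22330) = 22330

Answer: 100 400 1600 6400 22330 22330 22330 22330 22330 22330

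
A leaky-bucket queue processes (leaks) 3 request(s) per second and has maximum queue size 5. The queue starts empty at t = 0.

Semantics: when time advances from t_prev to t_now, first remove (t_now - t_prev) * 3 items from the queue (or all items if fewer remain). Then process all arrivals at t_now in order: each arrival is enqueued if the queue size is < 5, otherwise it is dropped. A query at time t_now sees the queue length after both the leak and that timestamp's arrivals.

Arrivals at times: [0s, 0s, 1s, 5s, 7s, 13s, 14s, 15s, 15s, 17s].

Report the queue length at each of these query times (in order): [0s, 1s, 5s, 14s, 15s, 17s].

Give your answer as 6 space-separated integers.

Queue lengths at query times:
  query t=0s: backlog = 2
  query t=1s: backlog = 1
  query t=5s: backlog = 1
  query t=14s: backlog = 1
  query t=15s: backlog = 2
  query t=17s: backlog = 1

Answer: 2 1 1 1 2 1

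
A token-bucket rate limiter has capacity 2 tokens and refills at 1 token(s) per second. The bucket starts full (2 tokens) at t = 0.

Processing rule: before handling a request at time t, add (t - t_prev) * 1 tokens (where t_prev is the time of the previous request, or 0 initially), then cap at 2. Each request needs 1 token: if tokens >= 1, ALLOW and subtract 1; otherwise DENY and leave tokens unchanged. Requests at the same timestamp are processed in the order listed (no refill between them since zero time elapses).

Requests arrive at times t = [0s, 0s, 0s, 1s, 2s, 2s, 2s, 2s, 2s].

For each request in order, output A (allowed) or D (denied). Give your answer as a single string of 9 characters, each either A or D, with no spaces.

Answer: AADAADDDD

Derivation:
Simulating step by step:
  req#1 t=0s: ALLOW
  req#2 t=0s: ALLOW
  req#3 t=0s: DENY
  req#4 t=1s: ALLOW
  req#5 t=2s: ALLOW
  req#6 t=2s: DENY
  req#7 t=2s: DENY
  req#8 t=2s: DENY
  req#9 t=2s: DENY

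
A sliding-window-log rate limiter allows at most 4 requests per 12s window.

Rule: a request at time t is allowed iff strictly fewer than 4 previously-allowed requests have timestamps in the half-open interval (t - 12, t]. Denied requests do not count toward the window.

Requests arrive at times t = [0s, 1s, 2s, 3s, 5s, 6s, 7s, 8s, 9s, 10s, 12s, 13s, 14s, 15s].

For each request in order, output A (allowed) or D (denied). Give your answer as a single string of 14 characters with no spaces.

Answer: AAAADDDDDDAAAA

Derivation:
Tracking allowed requests in the window:
  req#1 t=0s: ALLOW
  req#2 t=1s: ALLOW
  req#3 t=2s: ALLOW
  req#4 t=3s: ALLOW
  req#5 t=5s: DENY
  req#6 t=6s: DENY
  req#7 t=7s: DENY
  req#8 t=8s: DENY
  req#9 t=9s: DENY
  req#10 t=10s: DENY
  req#11 t=12s: ALLOW
  req#12 t=13s: ALLOW
  req#13 t=14s: ALLOW
  req#14 t=15s: ALLOW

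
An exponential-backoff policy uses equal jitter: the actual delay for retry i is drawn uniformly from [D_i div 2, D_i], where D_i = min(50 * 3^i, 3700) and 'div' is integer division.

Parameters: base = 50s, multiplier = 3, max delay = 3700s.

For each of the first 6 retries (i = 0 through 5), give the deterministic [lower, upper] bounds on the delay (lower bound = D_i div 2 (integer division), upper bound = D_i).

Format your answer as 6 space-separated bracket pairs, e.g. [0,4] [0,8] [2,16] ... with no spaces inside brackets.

Computing bounds per retry:
  i=0: D_i=min(50*3^0,3700)=50, bounds=[25,50]
  i=1: D_i=min(50*3^1,3700)=150, bounds=[75,150]
  i=2: D_i=min(50*3^2,3700)=450, bounds=[225,450]
  i=3: D_i=min(50*3^3,3700)=1350, bounds=[675,1350]
  i=4: D_i=min(50*3^4,3700)=3700, bounds=[1850,3700]
  i=5: D_i=min(50*3^5,3700)=3700, bounds=[1850,3700]

Answer: [25,50] [75,150] [225,450] [675,1350] [1850,3700] [1850,3700]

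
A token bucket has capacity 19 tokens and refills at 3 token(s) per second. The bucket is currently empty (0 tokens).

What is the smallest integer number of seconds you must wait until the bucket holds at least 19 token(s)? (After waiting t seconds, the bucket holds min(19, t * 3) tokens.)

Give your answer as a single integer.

Need t * 3 >= 19, so t >= 19/3.
Smallest integer t = ceil(19/3) = 7.

Answer: 7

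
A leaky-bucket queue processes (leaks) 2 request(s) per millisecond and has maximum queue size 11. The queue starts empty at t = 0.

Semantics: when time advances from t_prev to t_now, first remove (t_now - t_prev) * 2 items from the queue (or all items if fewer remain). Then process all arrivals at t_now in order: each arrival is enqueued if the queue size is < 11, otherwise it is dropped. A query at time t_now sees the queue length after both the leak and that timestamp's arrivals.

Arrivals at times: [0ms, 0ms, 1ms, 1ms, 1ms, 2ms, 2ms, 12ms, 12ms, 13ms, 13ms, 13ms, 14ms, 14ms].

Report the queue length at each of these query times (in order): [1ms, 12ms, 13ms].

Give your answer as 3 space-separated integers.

Queue lengths at query times:
  query t=1ms: backlog = 3
  query t=12ms: backlog = 2
  query t=13ms: backlog = 3

Answer: 3 2 3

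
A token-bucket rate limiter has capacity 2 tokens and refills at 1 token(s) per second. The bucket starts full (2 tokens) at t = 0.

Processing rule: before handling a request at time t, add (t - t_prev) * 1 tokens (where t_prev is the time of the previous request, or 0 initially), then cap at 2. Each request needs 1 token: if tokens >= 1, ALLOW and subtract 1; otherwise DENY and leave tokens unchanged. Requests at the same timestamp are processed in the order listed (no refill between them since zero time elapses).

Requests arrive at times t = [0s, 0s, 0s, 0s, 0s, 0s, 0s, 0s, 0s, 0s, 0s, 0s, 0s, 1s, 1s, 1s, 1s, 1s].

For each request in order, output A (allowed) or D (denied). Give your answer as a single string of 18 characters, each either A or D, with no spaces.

Simulating step by step:
  req#1 t=0s: ALLOW
  req#2 t=0s: ALLOW
  req#3 t=0s: DENY
  req#4 t=0s: DENY
  req#5 t=0s: DENY
  req#6 t=0s: DENY
  req#7 t=0s: DENY
  req#8 t=0s: DENY
  req#9 t=0s: DENY
  req#10 t=0s: DENY
  req#11 t=0s: DENY
  req#12 t=0s: DENY
  req#13 t=0s: DENY
  req#14 t=1s: ALLOW
  req#15 t=1s: DENY
  req#16 t=1s: DENY
  req#17 t=1s: DENY
  req#18 t=1s: DENY

Answer: AADDDDDDDDDDDADDDD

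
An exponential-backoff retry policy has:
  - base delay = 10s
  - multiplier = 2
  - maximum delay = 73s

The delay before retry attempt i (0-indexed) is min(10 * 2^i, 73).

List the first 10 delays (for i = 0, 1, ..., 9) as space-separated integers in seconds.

Answer: 10 20 40 73 73 73 73 73 73 73

Derivation:
Computing each delay:
  i=0: min(10*2^0, 73) = 10
  i=1: min(10*2^1, 73) = 20
  i=2: min(10*2^2, 73) = 40
  i=3: min(10*2^3, 73) = 73
  i=4: min(10*2^4, 73) = 73
  i=5: min(10*2^5, 73) = 73
  i=6: min(10*2^6, 73) = 73
  i=7: min(10*2^7, 73) = 73
  i=8: min(10*2^8, 73) = 73
  i=9: min(10*2^9, 73) = 73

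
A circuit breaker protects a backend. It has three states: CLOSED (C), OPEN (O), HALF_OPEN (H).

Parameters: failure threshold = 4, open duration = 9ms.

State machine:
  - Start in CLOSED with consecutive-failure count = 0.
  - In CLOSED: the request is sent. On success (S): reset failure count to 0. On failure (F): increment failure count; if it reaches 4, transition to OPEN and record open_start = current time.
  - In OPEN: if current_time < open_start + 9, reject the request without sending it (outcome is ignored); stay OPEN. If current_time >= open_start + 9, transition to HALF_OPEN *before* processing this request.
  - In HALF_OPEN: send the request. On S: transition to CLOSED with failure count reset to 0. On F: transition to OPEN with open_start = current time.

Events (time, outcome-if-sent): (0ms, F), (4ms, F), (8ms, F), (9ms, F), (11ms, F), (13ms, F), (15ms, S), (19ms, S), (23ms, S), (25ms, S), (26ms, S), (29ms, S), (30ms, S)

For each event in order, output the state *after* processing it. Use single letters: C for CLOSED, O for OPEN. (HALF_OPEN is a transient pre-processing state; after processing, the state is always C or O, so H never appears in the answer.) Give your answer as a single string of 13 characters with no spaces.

Answer: CCCOOOOCCCCCC

Derivation:
State after each event:
  event#1 t=0ms outcome=F: state=CLOSED
  event#2 t=4ms outcome=F: state=CLOSED
  event#3 t=8ms outcome=F: state=CLOSED
  event#4 t=9ms outcome=F: state=OPEN
  event#5 t=11ms outcome=F: state=OPEN
  event#6 t=13ms outcome=F: state=OPEN
  event#7 t=15ms outcome=S: state=OPEN
  event#8 t=19ms outcome=S: state=CLOSED
  event#9 t=23ms outcome=S: state=CLOSED
  event#10 t=25ms outcome=S: state=CLOSED
  event#11 t=26ms outcome=S: state=CLOSED
  event#12 t=29ms outcome=S: state=CLOSED
  event#13 t=30ms outcome=S: state=CLOSED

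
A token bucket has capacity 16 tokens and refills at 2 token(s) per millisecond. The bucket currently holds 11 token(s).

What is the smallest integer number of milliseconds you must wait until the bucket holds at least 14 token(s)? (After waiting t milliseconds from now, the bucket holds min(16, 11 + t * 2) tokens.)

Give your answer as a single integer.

Answer: 2

Derivation:
Need 11 + t * 2 >= 14, so t >= 3/2.
Smallest integer t = ceil(3/2) = 2.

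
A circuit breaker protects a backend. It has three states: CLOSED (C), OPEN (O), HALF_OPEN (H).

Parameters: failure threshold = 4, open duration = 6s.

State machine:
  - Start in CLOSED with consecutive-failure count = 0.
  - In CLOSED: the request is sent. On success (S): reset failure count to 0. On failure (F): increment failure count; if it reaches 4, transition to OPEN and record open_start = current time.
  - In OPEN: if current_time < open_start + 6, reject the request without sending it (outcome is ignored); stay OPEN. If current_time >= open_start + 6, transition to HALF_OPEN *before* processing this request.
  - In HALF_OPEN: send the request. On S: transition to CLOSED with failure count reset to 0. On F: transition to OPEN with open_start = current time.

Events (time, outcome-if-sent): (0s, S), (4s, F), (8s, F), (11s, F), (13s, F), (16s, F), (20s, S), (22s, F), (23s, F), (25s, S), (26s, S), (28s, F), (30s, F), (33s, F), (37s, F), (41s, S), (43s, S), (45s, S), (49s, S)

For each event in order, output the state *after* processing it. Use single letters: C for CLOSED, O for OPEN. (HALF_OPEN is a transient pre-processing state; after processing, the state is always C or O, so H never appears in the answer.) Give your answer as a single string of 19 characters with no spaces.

Answer: CCCCOOCCCCCCCCOOCCC

Derivation:
State after each event:
  event#1 t=0s outcome=S: state=CLOSED
  event#2 t=4s outcome=F: state=CLOSED
  event#3 t=8s outcome=F: state=CLOSED
  event#4 t=11s outcome=F: state=CLOSED
  event#5 t=13s outcome=F: state=OPEN
  event#6 t=16s outcome=F: state=OPEN
  event#7 t=20s outcome=S: state=CLOSED
  event#8 t=22s outcome=F: state=CLOSED
  event#9 t=23s outcome=F: state=CLOSED
  event#10 t=25s outcome=S: state=CLOSED
  event#11 t=26s outcome=S: state=CLOSED
  event#12 t=28s outcome=F: state=CLOSED
  event#13 t=30s outcome=F: state=CLOSED
  event#14 t=33s outcome=F: state=CLOSED
  event#15 t=37s outcome=F: state=OPEN
  event#16 t=41s outcome=S: state=OPEN
  event#17 t=43s outcome=S: state=CLOSED
  event#18 t=45s outcome=S: state=CLOSED
  event#19 t=49s outcome=S: state=CLOSED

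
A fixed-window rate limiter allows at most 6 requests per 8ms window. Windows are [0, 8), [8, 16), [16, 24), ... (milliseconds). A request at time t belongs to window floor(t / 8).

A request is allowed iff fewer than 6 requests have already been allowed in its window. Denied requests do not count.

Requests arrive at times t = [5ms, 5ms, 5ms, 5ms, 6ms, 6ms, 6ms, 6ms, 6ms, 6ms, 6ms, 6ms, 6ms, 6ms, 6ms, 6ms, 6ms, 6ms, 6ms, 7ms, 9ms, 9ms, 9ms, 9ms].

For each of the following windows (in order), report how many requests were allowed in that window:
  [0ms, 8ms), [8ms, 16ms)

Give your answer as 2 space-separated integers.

Answer: 6 4

Derivation:
Processing requests:
  req#1 t=5ms (window 0): ALLOW
  req#2 t=5ms (window 0): ALLOW
  req#3 t=5ms (window 0): ALLOW
  req#4 t=5ms (window 0): ALLOW
  req#5 t=6ms (window 0): ALLOW
  req#6 t=6ms (window 0): ALLOW
  req#7 t=6ms (window 0): DENY
  req#8 t=6ms (window 0): DENY
  req#9 t=6ms (window 0): DENY
  req#10 t=6ms (window 0): DENY
  req#11 t=6ms (window 0): DENY
  req#12 t=6ms (window 0): DENY
  req#13 t=6ms (window 0): DENY
  req#14 t=6ms (window 0): DENY
  req#15 t=6ms (window 0): DENY
  req#16 t=6ms (window 0): DENY
  req#17 t=6ms (window 0): DENY
  req#18 t=6ms (window 0): DENY
  req#19 t=6ms (window 0): DENY
  req#20 t=7ms (window 0): DENY
  req#21 t=9ms (window 1): ALLOW
  req#22 t=9ms (window 1): ALLOW
  req#23 t=9ms (window 1): ALLOW
  req#24 t=9ms (window 1): ALLOW

Allowed counts by window: 6 4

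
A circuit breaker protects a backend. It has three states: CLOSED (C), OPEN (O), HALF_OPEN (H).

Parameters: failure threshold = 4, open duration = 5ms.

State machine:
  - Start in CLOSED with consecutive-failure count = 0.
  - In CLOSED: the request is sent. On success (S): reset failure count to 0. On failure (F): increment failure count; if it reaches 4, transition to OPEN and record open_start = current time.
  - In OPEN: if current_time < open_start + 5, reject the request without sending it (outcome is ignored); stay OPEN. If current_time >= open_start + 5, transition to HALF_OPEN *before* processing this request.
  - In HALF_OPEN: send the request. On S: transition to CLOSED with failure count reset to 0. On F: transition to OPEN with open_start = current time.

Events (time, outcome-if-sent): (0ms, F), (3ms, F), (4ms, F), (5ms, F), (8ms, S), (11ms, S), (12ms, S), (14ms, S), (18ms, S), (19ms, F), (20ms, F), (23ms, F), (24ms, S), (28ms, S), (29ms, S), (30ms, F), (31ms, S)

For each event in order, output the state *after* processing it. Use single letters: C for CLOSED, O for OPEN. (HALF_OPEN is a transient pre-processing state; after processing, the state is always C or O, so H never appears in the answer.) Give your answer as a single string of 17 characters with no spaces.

State after each event:
  event#1 t=0ms outcome=F: state=CLOSED
  event#2 t=3ms outcome=F: state=CLOSED
  event#3 t=4ms outcome=F: state=CLOSED
  event#4 t=5ms outcome=F: state=OPEN
  event#5 t=8ms outcome=S: state=OPEN
  event#6 t=11ms outcome=S: state=CLOSED
  event#7 t=12ms outcome=S: state=CLOSED
  event#8 t=14ms outcome=S: state=CLOSED
  event#9 t=18ms outcome=S: state=CLOSED
  event#10 t=19ms outcome=F: state=CLOSED
  event#11 t=20ms outcome=F: state=CLOSED
  event#12 t=23ms outcome=F: state=CLOSED
  event#13 t=24ms outcome=S: state=CLOSED
  event#14 t=28ms outcome=S: state=CLOSED
  event#15 t=29ms outcome=S: state=CLOSED
  event#16 t=30ms outcome=F: state=CLOSED
  event#17 t=31ms outcome=S: state=CLOSED

Answer: CCCOOCCCCCCCCCCCC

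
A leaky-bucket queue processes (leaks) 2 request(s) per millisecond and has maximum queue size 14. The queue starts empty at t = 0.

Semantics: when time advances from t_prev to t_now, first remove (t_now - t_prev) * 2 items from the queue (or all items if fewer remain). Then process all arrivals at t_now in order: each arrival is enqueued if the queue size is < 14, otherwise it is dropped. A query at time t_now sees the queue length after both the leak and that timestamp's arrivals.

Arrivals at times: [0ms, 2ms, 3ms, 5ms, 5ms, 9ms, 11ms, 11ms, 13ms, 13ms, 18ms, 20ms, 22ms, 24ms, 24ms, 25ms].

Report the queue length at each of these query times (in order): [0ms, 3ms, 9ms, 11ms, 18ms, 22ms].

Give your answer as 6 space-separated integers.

Answer: 1 1 1 2 1 1

Derivation:
Queue lengths at query times:
  query t=0ms: backlog = 1
  query t=3ms: backlog = 1
  query t=9ms: backlog = 1
  query t=11ms: backlog = 2
  query t=18ms: backlog = 1
  query t=22ms: backlog = 1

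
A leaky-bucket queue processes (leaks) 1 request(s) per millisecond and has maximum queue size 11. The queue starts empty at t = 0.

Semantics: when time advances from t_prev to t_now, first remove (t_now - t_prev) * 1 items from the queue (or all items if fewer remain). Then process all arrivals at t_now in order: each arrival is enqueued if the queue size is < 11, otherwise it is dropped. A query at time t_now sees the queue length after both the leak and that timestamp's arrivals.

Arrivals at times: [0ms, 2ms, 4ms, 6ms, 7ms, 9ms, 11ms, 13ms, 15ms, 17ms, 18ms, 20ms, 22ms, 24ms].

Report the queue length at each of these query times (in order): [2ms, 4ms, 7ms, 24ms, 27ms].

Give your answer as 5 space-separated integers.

Answer: 1 1 1 1 0

Derivation:
Queue lengths at query times:
  query t=2ms: backlog = 1
  query t=4ms: backlog = 1
  query t=7ms: backlog = 1
  query t=24ms: backlog = 1
  query t=27ms: backlog = 0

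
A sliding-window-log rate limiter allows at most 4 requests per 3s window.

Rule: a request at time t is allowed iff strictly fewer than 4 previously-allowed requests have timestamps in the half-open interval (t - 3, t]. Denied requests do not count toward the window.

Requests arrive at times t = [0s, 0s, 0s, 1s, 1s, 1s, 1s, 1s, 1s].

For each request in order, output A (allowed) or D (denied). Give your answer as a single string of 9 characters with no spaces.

Answer: AAAADDDDD

Derivation:
Tracking allowed requests in the window:
  req#1 t=0s: ALLOW
  req#2 t=0s: ALLOW
  req#3 t=0s: ALLOW
  req#4 t=1s: ALLOW
  req#5 t=1s: DENY
  req#6 t=1s: DENY
  req#7 t=1s: DENY
  req#8 t=1s: DENY
  req#9 t=1s: DENY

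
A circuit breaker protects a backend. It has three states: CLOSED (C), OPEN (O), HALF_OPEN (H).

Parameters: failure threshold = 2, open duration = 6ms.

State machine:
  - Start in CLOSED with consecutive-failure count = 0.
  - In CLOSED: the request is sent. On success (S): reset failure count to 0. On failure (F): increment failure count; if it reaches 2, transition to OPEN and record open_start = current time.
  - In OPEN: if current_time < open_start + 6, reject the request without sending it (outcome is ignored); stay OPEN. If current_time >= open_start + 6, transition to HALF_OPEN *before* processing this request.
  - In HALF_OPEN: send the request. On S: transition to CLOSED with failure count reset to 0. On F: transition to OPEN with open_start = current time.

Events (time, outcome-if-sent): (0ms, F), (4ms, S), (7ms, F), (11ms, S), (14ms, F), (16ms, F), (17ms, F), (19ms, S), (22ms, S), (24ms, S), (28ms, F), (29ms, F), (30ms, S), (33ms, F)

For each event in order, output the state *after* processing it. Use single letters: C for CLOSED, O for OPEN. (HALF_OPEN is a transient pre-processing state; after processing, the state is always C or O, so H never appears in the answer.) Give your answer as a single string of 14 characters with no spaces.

Answer: CCCCCOOOCCCOOO

Derivation:
State after each event:
  event#1 t=0ms outcome=F: state=CLOSED
  event#2 t=4ms outcome=S: state=CLOSED
  event#3 t=7ms outcome=F: state=CLOSED
  event#4 t=11ms outcome=S: state=CLOSED
  event#5 t=14ms outcome=F: state=CLOSED
  event#6 t=16ms outcome=F: state=OPEN
  event#7 t=17ms outcome=F: state=OPEN
  event#8 t=19ms outcome=S: state=OPEN
  event#9 t=22ms outcome=S: state=CLOSED
  event#10 t=24ms outcome=S: state=CLOSED
  event#11 t=28ms outcome=F: state=CLOSED
  event#12 t=29ms outcome=F: state=OPEN
  event#13 t=30ms outcome=S: state=OPEN
  event#14 t=33ms outcome=F: state=OPEN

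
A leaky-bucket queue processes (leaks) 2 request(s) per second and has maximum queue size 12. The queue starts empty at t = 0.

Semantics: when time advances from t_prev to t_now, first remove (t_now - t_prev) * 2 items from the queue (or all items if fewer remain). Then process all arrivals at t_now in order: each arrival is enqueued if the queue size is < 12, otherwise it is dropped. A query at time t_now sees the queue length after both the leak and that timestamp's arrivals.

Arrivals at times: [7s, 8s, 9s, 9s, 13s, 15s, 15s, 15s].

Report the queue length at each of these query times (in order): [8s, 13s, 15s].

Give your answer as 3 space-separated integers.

Queue lengths at query times:
  query t=8s: backlog = 1
  query t=13s: backlog = 1
  query t=15s: backlog = 3

Answer: 1 1 3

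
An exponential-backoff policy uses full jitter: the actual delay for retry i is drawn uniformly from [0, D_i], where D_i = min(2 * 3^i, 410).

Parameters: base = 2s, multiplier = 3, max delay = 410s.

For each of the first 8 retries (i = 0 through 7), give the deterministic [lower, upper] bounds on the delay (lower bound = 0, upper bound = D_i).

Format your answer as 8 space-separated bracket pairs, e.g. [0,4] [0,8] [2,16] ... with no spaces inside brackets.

Answer: [0,2] [0,6] [0,18] [0,54] [0,162] [0,410] [0,410] [0,410]

Derivation:
Computing bounds per retry:
  i=0: D_i=min(2*3^0,410)=2, bounds=[0,2]
  i=1: D_i=min(2*3^1,410)=6, bounds=[0,6]
  i=2: D_i=min(2*3^2,410)=18, bounds=[0,18]
  i=3: D_i=min(2*3^3,410)=54, bounds=[0,54]
  i=4: D_i=min(2*3^4,410)=162, bounds=[0,162]
  i=5: D_i=min(2*3^5,410)=410, bounds=[0,410]
  i=6: D_i=min(2*3^6,410)=410, bounds=[0,410]
  i=7: D_i=min(2*3^7,410)=410, bounds=[0,410]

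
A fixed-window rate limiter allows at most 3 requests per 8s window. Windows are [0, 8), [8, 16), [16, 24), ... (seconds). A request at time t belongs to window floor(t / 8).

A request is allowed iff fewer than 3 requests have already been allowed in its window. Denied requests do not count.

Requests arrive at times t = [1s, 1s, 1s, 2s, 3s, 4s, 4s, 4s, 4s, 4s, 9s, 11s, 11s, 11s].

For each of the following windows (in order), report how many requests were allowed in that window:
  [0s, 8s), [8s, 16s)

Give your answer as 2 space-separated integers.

Processing requests:
  req#1 t=1s (window 0): ALLOW
  req#2 t=1s (window 0): ALLOW
  req#3 t=1s (window 0): ALLOW
  req#4 t=2s (window 0): DENY
  req#5 t=3s (window 0): DENY
  req#6 t=4s (window 0): DENY
  req#7 t=4s (window 0): DENY
  req#8 t=4s (window 0): DENY
  req#9 t=4s (window 0): DENY
  req#10 t=4s (window 0): DENY
  req#11 t=9s (window 1): ALLOW
  req#12 t=11s (window 1): ALLOW
  req#13 t=11s (window 1): ALLOW
  req#14 t=11s (window 1): DENY

Allowed counts by window: 3 3

Answer: 3 3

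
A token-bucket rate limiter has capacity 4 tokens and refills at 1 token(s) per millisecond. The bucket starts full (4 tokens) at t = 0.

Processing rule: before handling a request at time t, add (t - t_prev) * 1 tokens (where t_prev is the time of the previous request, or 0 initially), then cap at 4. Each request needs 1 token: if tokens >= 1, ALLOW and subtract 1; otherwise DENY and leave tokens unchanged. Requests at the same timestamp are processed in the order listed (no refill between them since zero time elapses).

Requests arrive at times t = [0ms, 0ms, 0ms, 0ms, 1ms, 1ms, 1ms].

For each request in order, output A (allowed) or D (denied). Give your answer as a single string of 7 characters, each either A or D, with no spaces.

Answer: AAAAADD

Derivation:
Simulating step by step:
  req#1 t=0ms: ALLOW
  req#2 t=0ms: ALLOW
  req#3 t=0ms: ALLOW
  req#4 t=0ms: ALLOW
  req#5 t=1ms: ALLOW
  req#6 t=1ms: DENY
  req#7 t=1ms: DENY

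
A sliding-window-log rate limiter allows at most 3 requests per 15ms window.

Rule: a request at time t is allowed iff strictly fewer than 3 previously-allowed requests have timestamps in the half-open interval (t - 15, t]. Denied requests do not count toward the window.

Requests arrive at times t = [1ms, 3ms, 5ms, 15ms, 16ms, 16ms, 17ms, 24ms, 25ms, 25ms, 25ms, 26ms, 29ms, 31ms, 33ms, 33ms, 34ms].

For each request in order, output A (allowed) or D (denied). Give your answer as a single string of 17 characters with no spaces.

Answer: AAADADDAADDDDADDD

Derivation:
Tracking allowed requests in the window:
  req#1 t=1ms: ALLOW
  req#2 t=3ms: ALLOW
  req#3 t=5ms: ALLOW
  req#4 t=15ms: DENY
  req#5 t=16ms: ALLOW
  req#6 t=16ms: DENY
  req#7 t=17ms: DENY
  req#8 t=24ms: ALLOW
  req#9 t=25ms: ALLOW
  req#10 t=25ms: DENY
  req#11 t=25ms: DENY
  req#12 t=26ms: DENY
  req#13 t=29ms: DENY
  req#14 t=31ms: ALLOW
  req#15 t=33ms: DENY
  req#16 t=33ms: DENY
  req#17 t=34ms: DENY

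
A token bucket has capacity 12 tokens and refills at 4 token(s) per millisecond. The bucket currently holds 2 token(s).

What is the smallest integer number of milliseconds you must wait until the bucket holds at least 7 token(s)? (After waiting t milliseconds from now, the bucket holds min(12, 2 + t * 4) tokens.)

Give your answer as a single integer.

Need 2 + t * 4 >= 7, so t >= 5/4.
Smallest integer t = ceil(5/4) = 2.

Answer: 2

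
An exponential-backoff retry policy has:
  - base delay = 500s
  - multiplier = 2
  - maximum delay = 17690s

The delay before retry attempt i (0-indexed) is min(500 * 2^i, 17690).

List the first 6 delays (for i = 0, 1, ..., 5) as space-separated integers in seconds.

Computing each delay:
  i=0: min(500*2^0, 17690) = 500
  i=1: min(500*2^1, 17690) = 1000
  i=2: min(500*2^2, 17690) = 2000
  i=3: min(500*2^3, 17690) = 4000
  i=4: min(500*2^4, 17690) = 8000
  i=5: min(500*2^5, 17690) = 16000

Answer: 500 1000 2000 4000 8000 16000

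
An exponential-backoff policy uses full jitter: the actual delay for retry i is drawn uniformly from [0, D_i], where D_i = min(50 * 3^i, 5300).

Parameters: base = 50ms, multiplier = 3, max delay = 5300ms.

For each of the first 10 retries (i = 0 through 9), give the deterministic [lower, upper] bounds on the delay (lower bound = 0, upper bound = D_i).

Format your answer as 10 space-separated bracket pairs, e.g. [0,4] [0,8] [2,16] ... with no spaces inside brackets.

Answer: [0,50] [0,150] [0,450] [0,1350] [0,4050] [0,5300] [0,5300] [0,5300] [0,5300] [0,5300]

Derivation:
Computing bounds per retry:
  i=0: D_i=min(50*3^0,5300)=50, bounds=[0,50]
  i=1: D_i=min(50*3^1,5300)=150, bounds=[0,150]
  i=2: D_i=min(50*3^2,5300)=450, bounds=[0,450]
  i=3: D_i=min(50*3^3,5300)=1350, bounds=[0,1350]
  i=4: D_i=min(50*3^4,5300)=4050, bounds=[0,4050]
  i=5: D_i=min(50*3^5,5300)=5300, bounds=[0,5300]
  i=6: D_i=min(50*3^6,5300)=5300, bounds=[0,5300]
  i=7: D_i=min(50*3^7,5300)=5300, bounds=[0,5300]
  i=8: D_i=min(50*3^8,5300)=5300, bounds=[0,5300]
  i=9: D_i=min(50*3^9,5300)=5300, bounds=[0,5300]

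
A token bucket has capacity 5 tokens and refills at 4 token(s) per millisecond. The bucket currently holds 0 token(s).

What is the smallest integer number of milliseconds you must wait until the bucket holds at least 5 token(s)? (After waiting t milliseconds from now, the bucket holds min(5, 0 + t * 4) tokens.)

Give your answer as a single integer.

Need 0 + t * 4 >= 5, so t >= 5/4.
Smallest integer t = ceil(5/4) = 2.

Answer: 2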